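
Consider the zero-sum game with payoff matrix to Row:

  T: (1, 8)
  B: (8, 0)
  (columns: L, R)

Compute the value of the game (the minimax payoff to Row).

64/15

Row minima: T → 1, B → 0; maximin = 1.
Column maxima: L → 8, R → 8; minimax = 8.
1 ≠ 8, so there is no saddle point; optimal play is mixed.
Let Row play T with probability p. Expected payoff against L: 1p + 8(1−p) = −7p + 8; against R: 8p + 0(1−p) = 8p.
Setting these equal: −7p + 8 = 8p ⇒ −15p = -8 ⇒ p = 8/15, and the value is (-7)·(8/15) + 8 = 64/15.
For Column: with q = P(L), equating T's and B's payoffs gives −7q + 8 = 8q ⇒ q = 8/15.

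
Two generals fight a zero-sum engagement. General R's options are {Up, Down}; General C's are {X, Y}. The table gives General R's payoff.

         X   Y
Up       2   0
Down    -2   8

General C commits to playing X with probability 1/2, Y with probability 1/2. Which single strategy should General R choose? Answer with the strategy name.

Expected payoff of Up: (1/2)·2 + (1/2)·0 = 1.
Expected payoff of Down: (1/2)·(-2) + (1/2)·8 = 3.
The largest is 3, so General R's best response is Down.

Down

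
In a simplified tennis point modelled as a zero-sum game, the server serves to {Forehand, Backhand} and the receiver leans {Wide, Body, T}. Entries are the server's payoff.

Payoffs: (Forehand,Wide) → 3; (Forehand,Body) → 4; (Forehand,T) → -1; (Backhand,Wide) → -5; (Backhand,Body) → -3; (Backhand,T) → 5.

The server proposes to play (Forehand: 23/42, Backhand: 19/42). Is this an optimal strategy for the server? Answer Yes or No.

Against Wide this mix gives (23/42)·3 + (19/42)·(-5) = -13/21.
Against Body this mix gives (23/42)·4 + (19/42)·(-3) = 5/6.
Against T this mix gives (23/42)·(-1) + (19/42)·5 = 12/7.
The receiver will play Wide, holding the server to -13/21. Shifting weight toward the row that does better against Wide would raise this floor (the equalizing mix achieves 5/7 against both Wide and T), so the proposed strategy is not optimal.

No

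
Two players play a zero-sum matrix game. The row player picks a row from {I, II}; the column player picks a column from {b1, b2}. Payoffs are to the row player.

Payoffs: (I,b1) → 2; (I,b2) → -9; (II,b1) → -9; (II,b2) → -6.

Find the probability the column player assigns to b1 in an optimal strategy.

Row minima: I → -9, II → -9; maximin = -9.
Column maxima: b1 → 2, b2 → -6; minimax = -6.
-9 ≠ -6, so there is no saddle point; optimal play is mixed.
Let the row player play I with probability p. Expected payoff against b1: 2p + (-9)(1−p) = 11p − 9; against b2: (-9)p + (-6)(1−p) = −3p − 6.
Setting these equal: 11p − 9 = −3p − 6 ⇒ 14p = 3 ⇒ p = 3/14, and the value is (11)·(3/14) − 9 = -93/14.
For the column player: with q = P(b1), equating I's and II's payoffs gives 11q − 9 = −3q − 6 ⇒ q = 3/14.

3/14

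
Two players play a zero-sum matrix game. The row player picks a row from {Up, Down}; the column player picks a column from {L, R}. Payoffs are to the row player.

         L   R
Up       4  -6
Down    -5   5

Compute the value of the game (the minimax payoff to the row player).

Row minima: Up → -6, Down → -5; maximin = -5.
Column maxima: L → 4, R → 5; minimax = 4.
-5 ≠ 4, so there is no saddle point; optimal play is mixed.
Let the row player play Up with probability p. Expected payoff against L: 4p + (-5)(1−p) = 9p − 5; against R: (-6)p + 5(1−p) = −11p + 5.
Setting these equal: 9p − 5 = −11p + 5 ⇒ 20p = 10 ⇒ p = 1/2, and the value is (9)·(1/2) − 5 = -1/2.
For the column player: with q = P(L), equating Up's and Down's payoffs gives 10q − 6 = −10q + 5 ⇒ q = 11/20.

-1/2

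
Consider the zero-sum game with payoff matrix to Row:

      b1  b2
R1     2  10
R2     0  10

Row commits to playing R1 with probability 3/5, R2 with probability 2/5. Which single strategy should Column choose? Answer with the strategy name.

If Column plays b1, Row's expected payoff is (3/5)·2 + (2/5)·0 = 6/5.
If Column plays b2, Row's expected payoff is (3/5)·10 + (2/5)·10 = 10.
Column minimizes Row's payoff; the smallest is 6/5, so the best response is b1.

b1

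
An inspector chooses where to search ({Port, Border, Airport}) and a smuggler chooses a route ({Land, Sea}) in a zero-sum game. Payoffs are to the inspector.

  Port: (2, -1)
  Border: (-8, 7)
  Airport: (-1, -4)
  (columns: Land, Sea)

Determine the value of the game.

1/3

Row minima: Port → -1, Border → -8, Airport → -4; maximin = -1.
Column maxima: Land → 2, Sea → 7; minimax = 2.
-1 ≠ 2, so there is no saddle point; optimal play is mixed.
Airport is strictly dominated by Port, so the inspector never plays it.
On the remaining 2×2 (Port, Border vs Land, Sea):
Let the inspector play Port with probability p. Expected payoff against Land: 2p + (-8)(1−p) = 10p − 8; against Sea: (-1)p + 7(1−p) = −8p + 7.
Setting these equal: 10p − 8 = −8p + 7 ⇒ 18p = 15 ⇒ p = 5/6, and the value is (10)·(5/6) − 8 = 1/3.
For the smuggler: with q = P(Land), equating Port's and Border's payoffs gives 3q − 1 = −15q + 7 ⇒ q = 4/9.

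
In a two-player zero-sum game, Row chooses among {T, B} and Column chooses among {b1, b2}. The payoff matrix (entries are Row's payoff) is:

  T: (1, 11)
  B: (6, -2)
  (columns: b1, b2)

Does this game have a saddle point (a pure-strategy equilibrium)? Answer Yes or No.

No

Row minima: T → 1, B → -2; maximin = 1.
Column maxima: b1 → 6, b2 → 11; minimax = 6.
1 ≠ 6, so no pure-strategy equilibrium exists.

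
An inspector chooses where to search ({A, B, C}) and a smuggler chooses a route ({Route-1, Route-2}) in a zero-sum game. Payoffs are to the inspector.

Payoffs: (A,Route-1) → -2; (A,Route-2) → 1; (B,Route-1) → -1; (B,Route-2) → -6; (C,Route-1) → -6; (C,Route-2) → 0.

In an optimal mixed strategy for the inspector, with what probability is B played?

Row minima: A → -2, B → -6, C → -6; maximin = -2.
Column maxima: Route-1 → -1, Route-2 → 1; minimax = -1.
-2 ≠ -1, so there is no saddle point; optimal play is mixed.
C is strictly dominated by A, so the inspector never plays it.
On the remaining 2×2 (A, B vs Route-1, Route-2):
Let the inspector play A with probability p. Expected payoff against Route-1: (-2)p + (-1)(1−p) = −p − 1; against Route-2: 1p + (-6)(1−p) = 7p − 6.
Setting these equal: −p − 1 = 7p − 6 ⇒ −8p = -5 ⇒ p = 5/8, and the value is (-1)·(5/8) − 1 = -13/8.
For the smuggler: with q = P(Route-1), equating A's and B's payoffs gives −3q + 1 = 5q − 6 ⇒ q = 7/8.

3/8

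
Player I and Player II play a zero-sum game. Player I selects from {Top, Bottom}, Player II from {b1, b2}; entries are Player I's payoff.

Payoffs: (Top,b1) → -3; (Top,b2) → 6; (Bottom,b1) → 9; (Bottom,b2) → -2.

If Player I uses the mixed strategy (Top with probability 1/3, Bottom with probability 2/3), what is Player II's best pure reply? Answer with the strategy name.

If Player II plays b1, Player I's expected payoff is (1/3)·(-3) + (2/3)·9 = 5.
If Player II plays b2, Player I's expected payoff is (1/3)·6 + (2/3)·(-2) = 2/3.
Player II minimizes Player I's payoff; the smallest is 2/3, so the best response is b2.

b2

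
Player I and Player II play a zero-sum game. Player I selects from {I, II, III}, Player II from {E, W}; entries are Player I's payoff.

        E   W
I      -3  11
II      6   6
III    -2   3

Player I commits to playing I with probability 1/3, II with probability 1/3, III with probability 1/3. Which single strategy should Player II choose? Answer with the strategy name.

E

If Player II plays E, Player I's expected payoff is (1/3)·(-3) + (1/3)·6 + (1/3)·(-2) = 1/3.
If Player II plays W, Player I's expected payoff is (1/3)·11 + (1/3)·6 + (1/3)·3 = 20/3.
Player II minimizes Player I's payoff; the smallest is 1/3, so the best response is E.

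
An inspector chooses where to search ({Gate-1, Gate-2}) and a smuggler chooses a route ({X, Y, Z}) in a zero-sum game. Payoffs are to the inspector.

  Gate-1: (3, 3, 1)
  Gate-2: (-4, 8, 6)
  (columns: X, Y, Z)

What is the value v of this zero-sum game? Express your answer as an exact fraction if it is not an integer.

11/6

Row minima: Gate-1 → 1, Gate-2 → -4; maximin = 1.
Column maxima: X → 3, Y → 8, Z → 6; minimax = 3.
1 ≠ 3, so there is no saddle point; optimal play is mixed.
Y is strictly dominated by Z (it gives the inspector strictly more in every row), so the smuggler never plays it.
On the remaining 2×2 (Gate-1, Gate-2 vs X, Z):
Let the inspector play Gate-1 with probability p. Expected payoff against X: 3p + (-4)(1−p) = 7p − 4; against Z: 1p + 6(1−p) = −5p + 6.
Setting these equal: 7p − 4 = −5p + 6 ⇒ 12p = 10 ⇒ p = 5/6, and the value is (7)·(5/6) − 4 = 11/6.
For the smuggler: with q = P(X), equating Gate-1's and Gate-2's payoffs gives 2q + 1 = −10q + 6 ⇒ q = 5/12.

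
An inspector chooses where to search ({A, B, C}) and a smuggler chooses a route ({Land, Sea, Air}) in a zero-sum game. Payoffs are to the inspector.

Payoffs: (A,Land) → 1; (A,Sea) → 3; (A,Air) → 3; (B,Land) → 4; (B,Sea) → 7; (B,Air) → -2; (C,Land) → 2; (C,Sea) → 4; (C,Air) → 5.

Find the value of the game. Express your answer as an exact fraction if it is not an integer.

8/3

Row minima: A → 1, B → -2, C → 2; maximin = 2.
Column maxima: Land → 4, Sea → 7, Air → 5; minimax = 4.
2 ≠ 4, so there is no saddle point; optimal play is mixed.
A is strictly dominated by C, so the inspector never plays it.
Sea is strictly dominated by Land (it gives the inspector strictly more in every row), so the smuggler never plays it.
On the remaining 2×2 (B, C vs Land, Air):
Let the inspector play B with probability p. Expected payoff against Land: 4p + 2(1−p) = 2p + 2; against Air: (-2)p + 5(1−p) = −7p + 5.
Setting these equal: 2p + 2 = −7p + 5 ⇒ 9p = 3 ⇒ p = 1/3, and the value is (2)·(1/3) + 2 = 8/3.
For the smuggler: with q = P(Land), equating B's and C's payoffs gives 6q − 2 = −3q + 5 ⇒ q = 7/9.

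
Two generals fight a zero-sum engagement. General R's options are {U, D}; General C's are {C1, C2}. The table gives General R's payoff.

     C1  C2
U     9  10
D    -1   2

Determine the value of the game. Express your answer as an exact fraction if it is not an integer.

Row minima: U → 9, D → -1; maximin = 9.
Column maxima: C1 → 9, C2 → 10; minimax = 9.
Since maximin = minimax = 9, there is a saddle point and the value is 9.

9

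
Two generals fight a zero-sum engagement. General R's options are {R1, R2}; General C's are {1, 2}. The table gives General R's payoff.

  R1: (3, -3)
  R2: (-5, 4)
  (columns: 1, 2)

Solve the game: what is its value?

-1/5

Row minima: R1 → -3, R2 → -5; maximin = -3.
Column maxima: 1 → 3, 2 → 4; minimax = 3.
-3 ≠ 3, so there is no saddle point; optimal play is mixed.
Let General R play R1 with probability p. Expected payoff against 1: 3p + (-5)(1−p) = 8p − 5; against 2: (-3)p + 4(1−p) = −7p + 4.
Setting these equal: 8p − 5 = −7p + 4 ⇒ 15p = 9 ⇒ p = 3/5, and the value is (8)·(3/5) − 5 = -1/5.
For General C: with q = P(1), equating R1's and R2's payoffs gives 6q − 3 = −9q + 4 ⇒ q = 7/15.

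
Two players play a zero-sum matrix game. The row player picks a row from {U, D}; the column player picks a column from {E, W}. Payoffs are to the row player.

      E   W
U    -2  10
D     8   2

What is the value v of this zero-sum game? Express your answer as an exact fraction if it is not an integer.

14/3

Row minima: U → -2, D → 2; maximin = 2.
Column maxima: E → 8, W → 10; minimax = 8.
2 ≠ 8, so there is no saddle point; optimal play is mixed.
Let the row player play U with probability p. Expected payoff against E: (-2)p + 8(1−p) = −10p + 8; against W: 10p + 2(1−p) = 8p + 2.
Setting these equal: −10p + 8 = 8p + 2 ⇒ −18p = -6 ⇒ p = 1/3, and the value is (-10)·(1/3) + 8 = 14/3.
For the column player: with q = P(E), equating U's and D's payoffs gives −12q + 10 = 6q + 2 ⇒ q = 4/9.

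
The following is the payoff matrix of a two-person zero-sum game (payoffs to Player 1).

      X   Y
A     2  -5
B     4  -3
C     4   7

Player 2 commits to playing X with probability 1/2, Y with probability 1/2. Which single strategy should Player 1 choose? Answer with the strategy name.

C

Expected payoff of A: (1/2)·2 + (1/2)·(-5) = -3/2.
Expected payoff of B: (1/2)·4 + (1/2)·(-3) = 1/2.
Expected payoff of C: (1/2)·4 + (1/2)·7 = 11/2.
The largest is 11/2, so Player 1's best response is C.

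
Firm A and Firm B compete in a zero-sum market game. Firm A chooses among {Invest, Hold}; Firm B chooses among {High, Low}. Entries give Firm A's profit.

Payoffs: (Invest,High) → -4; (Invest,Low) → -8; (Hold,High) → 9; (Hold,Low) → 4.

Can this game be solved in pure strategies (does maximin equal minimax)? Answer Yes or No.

Yes

Row minima: Invest → -8, Hold → 4; maximin = 4.
Column maxima: High → 9, Low → 4; minimax = 4.
maximin = minimax = 4, so a saddle point exists.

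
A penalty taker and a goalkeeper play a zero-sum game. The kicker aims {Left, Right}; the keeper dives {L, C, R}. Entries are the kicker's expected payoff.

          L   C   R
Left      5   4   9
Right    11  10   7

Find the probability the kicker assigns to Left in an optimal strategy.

Row minima: Left → 4, Right → 7; maximin = 7.
Column maxima: L → 11, C → 10, R → 9; minimax = 9.
7 ≠ 9, so there is no saddle point; optimal play is mixed.
L is strictly dominated by C (it gives the kicker strictly more in every row), so the keeper never plays it.
On the remaining 2×2 (Left, Right vs C, R):
Let the kicker play Left with probability p. Expected payoff against C: 4p + 10(1−p) = −6p + 10; against R: 9p + 7(1−p) = 2p + 7.
Setting these equal: −6p + 10 = 2p + 7 ⇒ −8p = -3 ⇒ p = 3/8, and the value is (-6)·(3/8) + 10 = 31/4.
For the keeper: with q = P(C), equating Left's and Right's payoffs gives −5q + 9 = 3q + 7 ⇒ q = 1/4.

3/8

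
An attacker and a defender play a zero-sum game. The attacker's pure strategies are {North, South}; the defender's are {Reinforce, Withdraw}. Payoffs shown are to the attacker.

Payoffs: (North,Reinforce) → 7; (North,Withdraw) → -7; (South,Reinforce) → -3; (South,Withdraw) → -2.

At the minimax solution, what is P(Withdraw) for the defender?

2/3

Row minima: North → -7, South → -3; maximin = -3.
Column maxima: Reinforce → 7, Withdraw → -2; minimax = -2.
-3 ≠ -2, so there is no saddle point; optimal play is mixed.
Let the attacker play North with probability p. Expected payoff against Reinforce: 7p + (-3)(1−p) = 10p − 3; against Withdraw: (-7)p + (-2)(1−p) = −5p − 2.
Setting these equal: 10p − 3 = −5p − 2 ⇒ 15p = 1 ⇒ p = 1/15, and the value is (10)·(1/15) − 3 = -7/3.
For the defender: with q = P(Reinforce), equating North's and South's payoffs gives 14q − 7 = −q − 2 ⇒ q = 1/3.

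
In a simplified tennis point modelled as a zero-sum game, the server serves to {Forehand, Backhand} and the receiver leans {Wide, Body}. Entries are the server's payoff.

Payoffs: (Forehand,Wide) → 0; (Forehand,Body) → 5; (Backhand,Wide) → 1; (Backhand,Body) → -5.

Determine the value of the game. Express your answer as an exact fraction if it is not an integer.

Row minima: Forehand → 0, Backhand → -5; maximin = 0.
Column maxima: Wide → 1, Body → 5; minimax = 1.
0 ≠ 1, so there is no saddle point; optimal play is mixed.
Let the server play Forehand with probability p. Expected payoff against Wide: 0p + 1(1−p) = −p + 1; against Body: 5p + (-5)(1−p) = 10p − 5.
Setting these equal: −p + 1 = 10p − 5 ⇒ −11p = -6 ⇒ p = 6/11, and the value is (-1)·(6/11) + 1 = 5/11.
For the receiver: with q = P(Wide), equating Forehand's and Backhand's payoffs gives −5q + 5 = 6q − 5 ⇒ q = 10/11.

5/11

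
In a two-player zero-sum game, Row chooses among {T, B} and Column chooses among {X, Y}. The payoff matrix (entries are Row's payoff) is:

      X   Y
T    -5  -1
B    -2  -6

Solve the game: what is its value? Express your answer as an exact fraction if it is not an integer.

-7/2

Row minima: T → -5, B → -6; maximin = -5.
Column maxima: X → -2, Y → -1; minimax = -2.
-5 ≠ -2, so there is no saddle point; optimal play is mixed.
Let Row play T with probability p. Expected payoff against X: (-5)p + (-2)(1−p) = −3p − 2; against Y: (-1)p + (-6)(1−p) = 5p − 6.
Setting these equal: −3p − 2 = 5p − 6 ⇒ −8p = -4 ⇒ p = 1/2, and the value is (-3)·(1/2) − 2 = -7/2.
For Column: with q = P(X), equating T's and B's payoffs gives −4q − 1 = 4q − 6 ⇒ q = 5/8.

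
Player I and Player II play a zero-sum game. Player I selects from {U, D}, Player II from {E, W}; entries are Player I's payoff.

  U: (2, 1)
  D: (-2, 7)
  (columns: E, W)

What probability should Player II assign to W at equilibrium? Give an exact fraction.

2/5

Row minima: U → 1, D → -2; maximin = 1.
Column maxima: E → 2, W → 7; minimax = 2.
1 ≠ 2, so there is no saddle point; optimal play is mixed.
Let Player I play U with probability p. Expected payoff against E: 2p + (-2)(1−p) = 4p − 2; against W: 1p + 7(1−p) = −6p + 7.
Setting these equal: 4p − 2 = −6p + 7 ⇒ 10p = 9 ⇒ p = 9/10, and the value is (4)·(9/10) − 2 = 8/5.
For Player II: with q = P(E), equating U's and D's payoffs gives q + 1 = −9q + 7 ⇒ q = 3/5.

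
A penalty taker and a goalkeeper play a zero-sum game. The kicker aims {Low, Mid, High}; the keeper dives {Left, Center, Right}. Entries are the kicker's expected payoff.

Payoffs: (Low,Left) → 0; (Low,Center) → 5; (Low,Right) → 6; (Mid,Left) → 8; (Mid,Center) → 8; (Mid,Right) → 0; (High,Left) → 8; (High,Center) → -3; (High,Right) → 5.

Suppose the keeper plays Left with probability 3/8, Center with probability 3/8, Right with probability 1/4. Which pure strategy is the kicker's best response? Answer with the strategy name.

Expected payoff of Low: (3/8)·0 + (3/8)·5 + (1/4)·6 = 27/8.
Expected payoff of Mid: (3/8)·8 + (3/8)·8 + (1/4)·0 = 6.
Expected payoff of High: (3/8)·8 + (3/8)·(-3) + (1/4)·5 = 25/8.
The largest is 6, so the kicker's best response is Mid.

Mid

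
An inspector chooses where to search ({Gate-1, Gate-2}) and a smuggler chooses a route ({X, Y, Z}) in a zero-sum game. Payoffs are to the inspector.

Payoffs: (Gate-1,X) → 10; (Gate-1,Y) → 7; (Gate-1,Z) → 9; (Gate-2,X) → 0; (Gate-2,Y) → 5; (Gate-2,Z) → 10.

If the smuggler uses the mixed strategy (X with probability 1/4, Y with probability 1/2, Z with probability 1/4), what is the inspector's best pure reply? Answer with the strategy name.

Expected payoff of Gate-1: (1/4)·10 + (1/2)·7 + (1/4)·9 = 33/4.
Expected payoff of Gate-2: (1/4)·0 + (1/2)·5 + (1/4)·10 = 5.
The largest is 33/4, so the inspector's best response is Gate-1.

Gate-1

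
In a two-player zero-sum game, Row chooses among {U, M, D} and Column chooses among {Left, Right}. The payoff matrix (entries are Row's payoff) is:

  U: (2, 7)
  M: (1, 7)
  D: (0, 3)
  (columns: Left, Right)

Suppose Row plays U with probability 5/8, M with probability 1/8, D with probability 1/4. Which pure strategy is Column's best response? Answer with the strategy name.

Left

If Column plays Left, Row's expected payoff is (5/8)·2 + (1/8)·1 + (1/4)·0 = 11/8.
If Column plays Right, Row's expected payoff is (5/8)·7 + (1/8)·7 + (1/4)·3 = 6.
Column minimizes Row's payoff; the smallest is 11/8, so the best response is Left.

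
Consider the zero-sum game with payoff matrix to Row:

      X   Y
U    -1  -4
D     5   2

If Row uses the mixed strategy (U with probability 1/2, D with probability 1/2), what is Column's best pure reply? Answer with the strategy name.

If Column plays X, Row's expected payoff is (1/2)·(-1) + (1/2)·5 = 2.
If Column plays Y, Row's expected payoff is (1/2)·(-4) + (1/2)·2 = -1.
Column minimizes Row's payoff; the smallest is -1, so the best response is Y.

Y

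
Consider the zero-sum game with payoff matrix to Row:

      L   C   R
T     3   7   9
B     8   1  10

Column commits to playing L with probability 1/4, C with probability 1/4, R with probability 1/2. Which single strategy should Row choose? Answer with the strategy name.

B

Expected payoff of T: (1/4)·3 + (1/4)·7 + (1/2)·9 = 7.
Expected payoff of B: (1/4)·8 + (1/4)·1 + (1/2)·10 = 29/4.
The largest is 29/4, so Row's best response is B.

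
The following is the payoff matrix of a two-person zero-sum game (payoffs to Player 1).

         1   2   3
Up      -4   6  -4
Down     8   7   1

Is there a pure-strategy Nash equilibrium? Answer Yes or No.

Yes

Row minima: Up → -4, Down → 1; maximin = 1.
Column maxima: 1 → 8, 2 → 7, 3 → 1; minimax = 1.
maximin = minimax = 1, so a saddle point exists.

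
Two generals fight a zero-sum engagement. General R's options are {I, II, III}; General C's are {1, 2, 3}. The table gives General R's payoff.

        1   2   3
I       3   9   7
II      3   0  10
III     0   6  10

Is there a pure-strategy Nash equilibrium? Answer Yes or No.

Row minima: I → 3, II → 0, III → 0; maximin = 3.
Column maxima: 1 → 3, 2 → 9, 3 → 10; minimax = 3.
maximin = minimax = 3, so a saddle point exists.

Yes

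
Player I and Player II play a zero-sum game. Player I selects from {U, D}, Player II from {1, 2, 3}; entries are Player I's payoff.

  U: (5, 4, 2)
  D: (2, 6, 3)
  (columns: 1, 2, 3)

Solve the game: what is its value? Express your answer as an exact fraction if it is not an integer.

Row minima: U → 2, D → 2; maximin = 2.
Column maxima: 1 → 5, 2 → 6, 3 → 3; minimax = 3.
2 ≠ 3, so there is no saddle point; optimal play is mixed.
2 is strictly dominated by 3 (it gives Player I strictly more in every row), so Player II never plays it.
On the remaining 2×2 (U, D vs 1, 3):
Let Player I play U with probability p. Expected payoff against 1: 5p + 2(1−p) = 3p + 2; against 3: 2p + 3(1−p) = −p + 3.
Setting these equal: 3p + 2 = −p + 3 ⇒ 4p = 1 ⇒ p = 1/4, and the value is (3)·(1/4) + 2 = 11/4.
For Player II: with q = P(1), equating U's and D's payoffs gives 3q + 2 = −q + 3 ⇒ q = 1/4.

11/4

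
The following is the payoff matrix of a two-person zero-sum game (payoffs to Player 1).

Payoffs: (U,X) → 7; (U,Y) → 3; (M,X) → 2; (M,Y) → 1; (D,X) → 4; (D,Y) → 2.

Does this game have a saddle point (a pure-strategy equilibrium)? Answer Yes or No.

Row minima: U → 3, M → 1, D → 2; maximin = 3.
Column maxima: X → 7, Y → 3; minimax = 3.
maximin = minimax = 3, so a saddle point exists.

Yes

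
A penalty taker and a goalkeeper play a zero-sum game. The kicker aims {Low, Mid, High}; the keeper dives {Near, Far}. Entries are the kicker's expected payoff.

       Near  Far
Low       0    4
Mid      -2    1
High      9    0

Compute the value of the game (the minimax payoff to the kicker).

36/13

Row minima: Low → 0, Mid → -2, High → 0; maximin = 0.
Column maxima: Near → 9, Far → 4; minimax = 4.
0 ≠ 4, so there is no saddle point; optimal play is mixed.
Mid is strictly dominated by Low, so the kicker never plays it.
On the remaining 2×2 (Low, High vs Near, Far):
Let the kicker play Low with probability p. Expected payoff against Near: 0p + 9(1−p) = −9p + 9; against Far: 4p + 0(1−p) = 4p.
Setting these equal: −9p + 9 = 4p ⇒ −13p = -9 ⇒ p = 9/13, and the value is (-9)·(9/13) + 9 = 36/13.
For the keeper: with q = P(Near), equating Low's and High's payoffs gives −4q + 4 = 9q ⇒ q = 4/13.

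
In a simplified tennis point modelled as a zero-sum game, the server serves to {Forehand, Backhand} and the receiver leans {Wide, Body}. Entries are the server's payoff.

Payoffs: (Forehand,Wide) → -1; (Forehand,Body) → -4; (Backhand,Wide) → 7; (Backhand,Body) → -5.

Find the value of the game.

-4

Row minima: Forehand → -4, Backhand → -5; maximin = -4.
Column maxima: Wide → 7, Body → -4; minimax = -4.
Since maximin = minimax = -4, there is a saddle point and the value is -4.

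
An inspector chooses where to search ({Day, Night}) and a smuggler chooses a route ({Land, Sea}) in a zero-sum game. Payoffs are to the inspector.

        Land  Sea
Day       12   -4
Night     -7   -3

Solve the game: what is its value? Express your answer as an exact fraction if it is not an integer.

Row minima: Day → -4, Night → -7; maximin = -4.
Column maxima: Land → 12, Sea → -3; minimax = -3.
-4 ≠ -3, so there is no saddle point; optimal play is mixed.
Let the inspector play Day with probability p. Expected payoff against Land: 12p + (-7)(1−p) = 19p − 7; against Sea: (-4)p + (-3)(1−p) = −p − 3.
Setting these equal: 19p − 7 = −p − 3 ⇒ 20p = 4 ⇒ p = 1/5, and the value is (19)·(1/5) − 7 = -16/5.
For the smuggler: with q = P(Land), equating Day's and Night's payoffs gives 16q − 4 = −4q − 3 ⇒ q = 1/20.

-16/5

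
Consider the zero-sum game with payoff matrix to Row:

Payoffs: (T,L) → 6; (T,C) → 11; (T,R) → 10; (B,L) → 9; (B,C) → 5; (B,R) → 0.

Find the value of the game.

90/13

Row minima: T → 6, B → 0; maximin = 6.
Column maxima: L → 9, C → 11, R → 10; minimax = 9.
6 ≠ 9, so there is no saddle point; optimal play is mixed.
C is strictly dominated by R (it gives Row strictly more in every row), so Column never plays it.
On the remaining 2×2 (T, B vs L, R):
Let Row play T with probability p. Expected payoff against L: 6p + 9(1−p) = −3p + 9; against R: 10p + 0(1−p) = 10p.
Setting these equal: −3p + 9 = 10p ⇒ −13p = -9 ⇒ p = 9/13, and the value is (-3)·(9/13) + 9 = 90/13.
For Column: with q = P(L), equating T's and B's payoffs gives −4q + 10 = 9q ⇒ q = 10/13.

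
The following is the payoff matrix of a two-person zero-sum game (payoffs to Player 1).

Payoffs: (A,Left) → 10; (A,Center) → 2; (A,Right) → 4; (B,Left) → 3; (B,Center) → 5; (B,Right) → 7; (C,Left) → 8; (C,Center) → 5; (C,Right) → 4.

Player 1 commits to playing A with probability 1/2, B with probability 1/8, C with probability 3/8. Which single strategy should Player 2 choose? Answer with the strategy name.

If Player 2 plays Left, Player 1's expected payoff is (1/2)·10 + (1/8)·3 + (3/8)·8 = 67/8.
If Player 2 plays Center, Player 1's expected payoff is (1/2)·2 + (1/8)·5 + (3/8)·5 = 7/2.
If Player 2 plays Right, Player 1's expected payoff is (1/2)·4 + (1/8)·7 + (3/8)·4 = 35/8.
Player 2 minimizes Player 1's payoff; the smallest is 7/2, so the best response is Center.

Center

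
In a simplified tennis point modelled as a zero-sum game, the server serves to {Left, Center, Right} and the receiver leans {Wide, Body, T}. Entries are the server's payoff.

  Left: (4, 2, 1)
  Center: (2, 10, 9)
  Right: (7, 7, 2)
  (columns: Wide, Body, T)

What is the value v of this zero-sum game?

Row minima: Left → 1, Center → 2, Right → 2; maximin = 2.
Column maxima: Wide → 7, Body → 10, T → 9; minimax = 7.
2 ≠ 7, so there is no saddle point; optimal play is mixed.
Left is strictly dominated by Right, so the server never plays it.
Body is strictly dominated by T (it gives the server strictly more in every row), so the receiver never plays it.
On the remaining 2×2 (Center, Right vs Wide, T):
Let the server play Center with probability p. Expected payoff against Wide: 2p + 7(1−p) = −5p + 7; against T: 9p + 2(1−p) = 7p + 2.
Setting these equal: −5p + 7 = 7p + 2 ⇒ −12p = -5 ⇒ p = 5/12, and the value is (-5)·(5/12) + 7 = 59/12.
For the receiver: with q = P(Wide), equating Center's and Right's payoffs gives −7q + 9 = 5q + 2 ⇒ q = 7/12.

59/12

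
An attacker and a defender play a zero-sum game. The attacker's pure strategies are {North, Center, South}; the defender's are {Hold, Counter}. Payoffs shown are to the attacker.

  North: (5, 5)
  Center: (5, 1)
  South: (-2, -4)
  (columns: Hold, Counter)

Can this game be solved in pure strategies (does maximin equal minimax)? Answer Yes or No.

Yes

Row minima: North → 5, Center → 1, South → -4; maximin = 5.
Column maxima: Hold → 5, Counter → 5; minimax = 5.
maximin = minimax = 5, so a saddle point exists.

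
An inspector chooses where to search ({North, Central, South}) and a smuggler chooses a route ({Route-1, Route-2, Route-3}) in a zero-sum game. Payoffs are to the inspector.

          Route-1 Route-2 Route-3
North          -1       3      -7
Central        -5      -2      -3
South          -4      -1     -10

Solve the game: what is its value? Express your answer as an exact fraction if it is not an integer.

-4

Row minima: North → -7, Central → -5, South → -10; maximin = -5.
Column maxima: Route-1 → -1, Route-2 → 3, Route-3 → -3; minimax = -3.
-5 ≠ -3, so there is no saddle point; optimal play is mixed.
South is strictly dominated by North, so the inspector never plays it.
Route-2 is strictly dominated by Route-1 (it gives the inspector strictly more in every row), so the smuggler never plays it.
On the remaining 2×2 (North, Central vs Route-1, Route-3):
Let the inspector play North with probability p. Expected payoff against Route-1: (-1)p + (-5)(1−p) = 4p − 5; against Route-3: (-7)p + (-3)(1−p) = −4p − 3.
Setting these equal: 4p − 5 = −4p − 3 ⇒ 8p = 2 ⇒ p = 1/4, and the value is (4)·(1/4) − 5 = -4.
For the smuggler: with q = P(Route-1), equating North's and Central's payoffs gives 6q − 7 = −2q − 3 ⇒ q = 1/2.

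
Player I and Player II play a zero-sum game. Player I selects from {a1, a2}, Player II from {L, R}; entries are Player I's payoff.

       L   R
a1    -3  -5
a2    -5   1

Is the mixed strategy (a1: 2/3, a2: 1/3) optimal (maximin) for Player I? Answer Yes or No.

Against L this mix gives (2/3)·(-3) + (1/3)·(-5) = -11/3.
Against R this mix gives (2/3)·(-5) + (1/3)·1 = -3.
Player II will play L, holding Player I to -11/3. Shifting weight toward the row that does better against L would raise this floor (the equalizing mix achieves -7/2 against both L and R), so the proposed strategy is not optimal.

No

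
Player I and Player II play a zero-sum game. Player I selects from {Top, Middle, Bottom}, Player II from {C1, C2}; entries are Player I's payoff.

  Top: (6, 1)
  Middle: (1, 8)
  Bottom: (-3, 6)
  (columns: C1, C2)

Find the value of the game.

47/12

Row minima: Top → 1, Middle → 1, Bottom → -3; maximin = 1.
Column maxima: C1 → 6, C2 → 8; minimax = 6.
1 ≠ 6, so there is no saddle point; optimal play is mixed.
Bottom is strictly dominated by Middle, so Player I never plays it.
On the remaining 2×2 (Top, Middle vs C1, C2):
Let Player I play Top with probability p. Expected payoff against C1: 6p + 1(1−p) = 5p + 1; against C2: 1p + 8(1−p) = −7p + 8.
Setting these equal: 5p + 1 = −7p + 8 ⇒ 12p = 7 ⇒ p = 7/12, and the value is (5)·(7/12) + 1 = 47/12.
For Player II: with q = P(C1), equating Top's and Middle's payoffs gives 5q + 1 = −7q + 8 ⇒ q = 7/12.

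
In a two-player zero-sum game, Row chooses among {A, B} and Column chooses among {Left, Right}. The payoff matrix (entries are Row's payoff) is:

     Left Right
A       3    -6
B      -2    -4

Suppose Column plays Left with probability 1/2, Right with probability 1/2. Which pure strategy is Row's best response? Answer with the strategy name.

Expected payoff of A: (1/2)·3 + (1/2)·(-6) = -3/2.
Expected payoff of B: (1/2)·(-2) + (1/2)·(-4) = -3.
The largest is -3/2, so Row's best response is A.

A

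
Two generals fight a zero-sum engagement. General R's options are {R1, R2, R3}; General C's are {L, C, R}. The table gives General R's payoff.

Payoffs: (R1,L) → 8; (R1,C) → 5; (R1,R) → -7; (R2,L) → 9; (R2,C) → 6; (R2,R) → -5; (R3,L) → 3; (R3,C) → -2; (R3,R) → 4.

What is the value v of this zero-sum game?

14/17

Row minima: R1 → -7, R2 → -5, R3 → -2; maximin = -2.
Column maxima: L → 9, C → 6, R → 4; minimax = 4.
-2 ≠ 4, so there is no saddle point; optimal play is mixed.
R1 is strictly dominated by R2, so General R never plays it.
L is strictly dominated by C (it gives General R strictly more in every row), so General C never plays it.
On the remaining 2×2 (R2, R3 vs C, R):
Let General R play R2 with probability p. Expected payoff against C: 6p + (-2)(1−p) = 8p − 2; against R: (-5)p + 4(1−p) = −9p + 4.
Setting these equal: 8p − 2 = −9p + 4 ⇒ 17p = 6 ⇒ p = 6/17, and the value is (8)·(6/17) − 2 = 14/17.
For General C: with q = P(C), equating R2's and R3's payoffs gives 11q − 5 = −6q + 4 ⇒ q = 9/17.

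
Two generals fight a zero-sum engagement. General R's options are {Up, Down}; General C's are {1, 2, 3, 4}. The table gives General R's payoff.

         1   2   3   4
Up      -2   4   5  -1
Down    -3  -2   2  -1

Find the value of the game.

Row minima: Up → -2, Down → -3; maximin = -2.
Column maxima: 1 → -2, 2 → 4, 3 → 5, 4 → -1; minimax = -2.
Since maximin = minimax = -2, there is a saddle point and the value is -2.

-2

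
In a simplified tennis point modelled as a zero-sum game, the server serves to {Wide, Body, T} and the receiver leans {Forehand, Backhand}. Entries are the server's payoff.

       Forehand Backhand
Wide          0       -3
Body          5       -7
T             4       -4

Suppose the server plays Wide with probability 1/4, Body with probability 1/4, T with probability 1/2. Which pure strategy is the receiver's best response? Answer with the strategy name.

Backhand

If the receiver plays Forehand, the server's expected payoff is (1/4)·0 + (1/4)·5 + (1/2)·4 = 13/4.
If the receiver plays Backhand, the server's expected payoff is (1/4)·(-3) + (1/4)·(-7) + (1/2)·(-4) = -9/2.
The receiver minimizes the server's payoff; the smallest is -9/2, so the best response is Backhand.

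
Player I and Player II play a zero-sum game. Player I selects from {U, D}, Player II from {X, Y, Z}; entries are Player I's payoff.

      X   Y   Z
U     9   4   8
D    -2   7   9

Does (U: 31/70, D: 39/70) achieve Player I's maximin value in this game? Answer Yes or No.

No

Against X this mix gives (31/70)·9 + (39/70)·(-2) = 201/70.
Against Y this mix gives (31/70)·4 + (39/70)·7 = 397/70.
Against Z this mix gives (31/70)·8 + (39/70)·9 = 599/70.
Player II will play X, holding Player I to 201/70. Shifting weight toward the row that does better against X would raise this floor (the equalizing mix achieves 71/14 against both X and Y), so the proposed strategy is not optimal.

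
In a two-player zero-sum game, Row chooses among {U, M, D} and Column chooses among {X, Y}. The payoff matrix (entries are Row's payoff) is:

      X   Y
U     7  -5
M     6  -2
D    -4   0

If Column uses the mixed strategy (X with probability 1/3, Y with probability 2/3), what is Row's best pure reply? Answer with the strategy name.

Expected payoff of U: (1/3)·7 + (2/3)·(-5) = -1.
Expected payoff of M: (1/3)·6 + (2/3)·(-2) = 2/3.
Expected payoff of D: (1/3)·(-4) + (2/3)·0 = -4/3.
The largest is 2/3, so Row's best response is M.

M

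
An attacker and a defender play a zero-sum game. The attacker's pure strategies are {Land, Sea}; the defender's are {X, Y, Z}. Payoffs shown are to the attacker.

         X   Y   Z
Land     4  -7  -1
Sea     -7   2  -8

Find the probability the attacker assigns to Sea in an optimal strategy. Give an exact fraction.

Row minima: Land → -7, Sea → -8; maximin = -7.
Column maxima: X → 4, Y → 2, Z → -1; minimax = -1.
-7 ≠ -1, so there is no saddle point; optimal play is mixed.
X is strictly dominated by Z (it gives the attacker strictly more in every row), so the defender never plays it.
On the remaining 2×2 (Land, Sea vs Y, Z):
Let the attacker play Land with probability p. Expected payoff against Y: (-7)p + 2(1−p) = −9p + 2; against Z: (-1)p + (-8)(1−p) = 7p − 8.
Setting these equal: −9p + 2 = 7p − 8 ⇒ −16p = -10 ⇒ p = 5/8, and the value is (-9)·(5/8) + 2 = -29/8.
For the defender: with q = P(Y), equating Land's and Sea's payoffs gives −6q − 1 = 10q − 8 ⇒ q = 7/16.

3/8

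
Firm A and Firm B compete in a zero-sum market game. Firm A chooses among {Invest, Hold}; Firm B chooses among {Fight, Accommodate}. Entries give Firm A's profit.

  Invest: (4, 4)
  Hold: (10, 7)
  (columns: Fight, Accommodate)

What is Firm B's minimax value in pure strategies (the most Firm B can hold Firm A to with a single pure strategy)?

Column maxima: Fight → 10, Accommodate → 7.
The smallest of these is 7.

7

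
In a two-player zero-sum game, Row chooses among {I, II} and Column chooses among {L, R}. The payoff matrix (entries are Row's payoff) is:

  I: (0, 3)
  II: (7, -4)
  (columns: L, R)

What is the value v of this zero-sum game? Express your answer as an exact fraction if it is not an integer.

Row minima: I → 0, II → -4; maximin = 0.
Column maxima: L → 7, R → 3; minimax = 3.
0 ≠ 3, so there is no saddle point; optimal play is mixed.
Let Row play I with probability p. Expected payoff against L: 0p + 7(1−p) = −7p + 7; against R: 3p + (-4)(1−p) = 7p − 4.
Setting these equal: −7p + 7 = 7p − 4 ⇒ −14p = -11 ⇒ p = 11/14, and the value is (-7)·(11/14) + 7 = 3/2.
For Column: with q = P(L), equating I's and II's payoffs gives −3q + 3 = 11q − 4 ⇒ q = 1/2.

3/2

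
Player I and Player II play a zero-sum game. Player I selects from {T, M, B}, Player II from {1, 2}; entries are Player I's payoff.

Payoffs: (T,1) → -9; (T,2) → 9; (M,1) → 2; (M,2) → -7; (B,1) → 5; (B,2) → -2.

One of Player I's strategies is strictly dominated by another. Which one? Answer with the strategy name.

M

B gives a strictly higher payoff than M against every column: 5 > 2, -2 > -7.
So M is strictly dominated and Player I never plays it.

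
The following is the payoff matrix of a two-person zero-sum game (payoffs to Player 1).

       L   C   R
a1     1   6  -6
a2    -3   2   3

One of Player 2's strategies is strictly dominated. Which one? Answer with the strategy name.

C

L holds Player 1's payoff strictly below C in every row: 1 < 6, -3 < 2.
So C is strictly dominated for Player 2.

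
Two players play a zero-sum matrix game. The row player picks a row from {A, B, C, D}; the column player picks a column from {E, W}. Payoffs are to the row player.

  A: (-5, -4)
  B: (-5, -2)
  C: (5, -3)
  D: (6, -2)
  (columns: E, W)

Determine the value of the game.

-2

Row minima: A → -5, B → -5, C → -3, D → -2; maximin = -2.
Column maxima: E → 6, W → -2; minimax = -2.
Since maximin = minimax = -2, there is a saddle point and the value is -2.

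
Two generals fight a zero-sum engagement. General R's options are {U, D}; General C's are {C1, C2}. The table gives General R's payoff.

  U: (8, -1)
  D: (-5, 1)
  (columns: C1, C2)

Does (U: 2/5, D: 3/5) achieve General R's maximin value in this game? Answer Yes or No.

Yes

Against C1 this mix gives (2/5)·8 + (3/5)·(-5) = 1/5.
Against C2 this mix gives (2/5)·(-1) + (3/5)·1 = 1/5.
All of General C's active replies (C1, C2) yield 1/5, and no column does worse for General R. The mix makes General C indifferent and guarantees 1/5, so it is optimal.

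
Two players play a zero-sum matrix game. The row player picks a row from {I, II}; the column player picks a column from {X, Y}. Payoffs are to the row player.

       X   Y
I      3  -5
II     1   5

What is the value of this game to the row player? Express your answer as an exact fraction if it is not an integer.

5/3

Row minima: I → -5, II → 1; maximin = 1.
Column maxima: X → 3, Y → 5; minimax = 3.
1 ≠ 3, so there is no saddle point; optimal play is mixed.
Let the row player play I with probability p. Expected payoff against X: 3p + 1(1−p) = 2p + 1; against Y: (-5)p + 5(1−p) = −10p + 5.
Setting these equal: 2p + 1 = −10p + 5 ⇒ 12p = 4 ⇒ p = 1/3, and the value is (2)·(1/3) + 1 = 5/3.
For the column player: with q = P(X), equating I's and II's payoffs gives 8q − 5 = −4q + 5 ⇒ q = 5/6.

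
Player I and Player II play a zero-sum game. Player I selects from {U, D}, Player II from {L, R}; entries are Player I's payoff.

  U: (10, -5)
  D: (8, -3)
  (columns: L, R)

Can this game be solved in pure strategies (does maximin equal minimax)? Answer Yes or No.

Yes

Row minima: U → -5, D → -3; maximin = -3.
Column maxima: L → 10, R → -3; minimax = -3.
maximin = minimax = -3, so a saddle point exists.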